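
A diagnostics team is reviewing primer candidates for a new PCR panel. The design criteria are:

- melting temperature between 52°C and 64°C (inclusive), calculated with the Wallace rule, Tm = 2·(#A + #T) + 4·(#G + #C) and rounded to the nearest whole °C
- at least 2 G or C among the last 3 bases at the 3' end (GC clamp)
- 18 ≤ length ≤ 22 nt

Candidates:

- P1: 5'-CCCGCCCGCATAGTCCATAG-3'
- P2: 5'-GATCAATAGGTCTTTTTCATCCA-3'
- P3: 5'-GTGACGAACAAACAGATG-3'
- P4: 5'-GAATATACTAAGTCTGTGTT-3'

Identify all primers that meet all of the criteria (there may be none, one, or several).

P1 (20 nt, A=4 T=3 G=4 C=9): Tm = 2·7 + 4·13 = 66°C, outside 52–64°C ✗; 3' end TAG has 1 G/C, need ≥2 ✗; length 20 ✓ — fails.
P2 (23 nt, A=6 T=9 G=3 C=5): Tm = 2·15 + 4·8 = 62°C ✓; 3' end CCA has 2 G/C ✓; length 23, outside 18–22 ✗ — fails.
P3 (18 nt, A=8 T=2 G=5 C=3): Tm = 2·10 + 4·8 = 52°C ✓; 3' end ATG has 1 G/C, need ≥2 ✗; length 18 ✓ — fails.
P4 (20 nt, A=6 T=8 G=4 C=2): Tm = 2·14 + 4·6 = 52°C ✓; 3' end GTT has 1 G/C, need ≥2 ✗; length 20 ✓ — fails.

None of the candidates satisfy all criteria.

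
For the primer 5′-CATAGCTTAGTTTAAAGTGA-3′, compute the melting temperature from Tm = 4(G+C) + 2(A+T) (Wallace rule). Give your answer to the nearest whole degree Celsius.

Base counts: A=7, T=7, G=4, C=2 (length 20).
Tm = 2·(7+7) + 4·(4+2) = 2·14 + 4·6 = 28 + 24 = 52°C.

52°C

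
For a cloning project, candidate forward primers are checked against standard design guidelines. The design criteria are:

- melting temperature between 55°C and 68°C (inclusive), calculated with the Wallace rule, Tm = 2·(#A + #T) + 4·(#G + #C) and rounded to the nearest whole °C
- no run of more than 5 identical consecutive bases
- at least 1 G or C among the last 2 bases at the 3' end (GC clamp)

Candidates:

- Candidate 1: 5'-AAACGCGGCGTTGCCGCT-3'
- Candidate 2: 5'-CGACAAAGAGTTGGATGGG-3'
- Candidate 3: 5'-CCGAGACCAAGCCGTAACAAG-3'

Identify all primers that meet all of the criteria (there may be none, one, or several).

Candidate 1, Candidate 2 and Candidate 3.

Candidate 1 (18 nt, A=3 T=3 G=6 C=6): Tm = 2·6 + 4·12 = 60°C ✓; longest run = 3 ✓; 3' end CT has 1 G/C ✓ — passes.
Candidate 2 (19 nt, A=6 T=3 G=8 C=2): Tm = 2·9 + 4·10 = 58°C ✓; longest run = 3 ✓; 3' end GG has 2 G/C ✓ — passes.
Candidate 3 (21 nt, A=8 T=1 G=5 C=7): Tm = 2·9 + 4·12 = 66°C ✓; longest run = 2 ✓; 3' end AG has 1 G/C ✓ — passes.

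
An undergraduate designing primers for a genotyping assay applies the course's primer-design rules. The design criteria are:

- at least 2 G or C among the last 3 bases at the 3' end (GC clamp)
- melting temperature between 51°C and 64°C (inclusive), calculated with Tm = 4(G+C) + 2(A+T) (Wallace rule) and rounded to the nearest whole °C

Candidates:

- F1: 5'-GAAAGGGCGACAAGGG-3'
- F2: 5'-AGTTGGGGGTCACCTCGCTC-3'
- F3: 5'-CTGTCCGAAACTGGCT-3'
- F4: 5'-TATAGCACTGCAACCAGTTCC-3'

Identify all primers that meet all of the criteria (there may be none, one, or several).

F1 and F4.

F1 (16 nt, A=6 T=0 G=8 C=2): 3' end GGG has 3 G/C ✓; Tm = 2·6 + 4·10 = 52°C ✓ — passes.
F2 (20 nt, A=2 T=5 G=7 C=6): 3' end CTC has 2 G/C ✓; Tm = 2·7 + 4·13 = 66°C, outside 51–64°C ✗ — fails.
F3 (16 nt, A=3 T=4 G=4 C=5): 3' end GCT has 2 G/C ✓; Tm = 2·7 + 4·9 = 50°C, outside 51–64°C ✗ — fails.
F4 (21 nt, A=6 T=5 G=3 C=7): 3' end TCC has 2 G/C ✓; Tm = 2·11 + 4·10 = 62°C ✓ — passes.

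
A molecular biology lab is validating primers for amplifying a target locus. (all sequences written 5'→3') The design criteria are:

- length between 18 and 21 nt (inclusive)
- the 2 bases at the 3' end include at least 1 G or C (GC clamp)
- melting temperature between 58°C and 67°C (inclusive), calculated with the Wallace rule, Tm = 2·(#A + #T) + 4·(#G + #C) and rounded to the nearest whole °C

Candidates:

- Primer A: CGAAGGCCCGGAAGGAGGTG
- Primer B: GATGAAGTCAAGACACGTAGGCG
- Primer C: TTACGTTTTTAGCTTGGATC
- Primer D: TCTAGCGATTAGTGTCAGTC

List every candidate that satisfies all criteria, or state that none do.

Primer A (20 nt, A=5 T=1 G=10 C=4): length 20 ✓; 3' end TG has 1 G/C ✓; Tm = 2·6 + 4·14 = 68°C, outside 58–67°C ✗ — fails.
Primer B (23 nt, A=8 T=3 G=8 C=4): length 23, outside 18–21 ✗; 3' end CG has 2 G/C ✓; Tm = 2·11 + 4·12 = 70°C, outside 58–67°C ✗ — fails.
Primer C (20 nt, A=3 T=10 G=4 C=3): length 20 ✓; 3' end TC has 1 G/C ✓; Tm = 2·13 + 4·7 = 54°C, outside 58–67°C ✗ — fails.
Primer D (20 nt, A=4 T=7 G=5 C=4): length 20 ✓; 3' end TC has 1 G/C ✓; Tm = 2·11 + 4·9 = 58°C ✓ — passes.

Primer D only.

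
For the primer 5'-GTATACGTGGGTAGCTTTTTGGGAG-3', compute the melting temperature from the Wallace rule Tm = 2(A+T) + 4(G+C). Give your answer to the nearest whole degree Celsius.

Base counts: A=4, T=9, G=10, C=2 (length 25).
Tm = 2·(4+9) + 4·(10+2) = 2·13 + 4·12 = 26 + 48 = 74°C.

74°C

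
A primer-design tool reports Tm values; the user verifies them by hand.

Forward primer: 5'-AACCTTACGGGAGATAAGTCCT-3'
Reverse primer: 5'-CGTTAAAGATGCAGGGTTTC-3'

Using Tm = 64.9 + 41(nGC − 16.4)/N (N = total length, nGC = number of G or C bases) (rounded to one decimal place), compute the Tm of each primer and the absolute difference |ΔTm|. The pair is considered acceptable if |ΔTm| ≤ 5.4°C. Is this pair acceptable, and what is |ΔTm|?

Forward: G+C = 10, N = 22 → Tm = 64.9 + 41·(10 − 16.4)/22 = 53.0°C.
Reverse: G+C = 9, N = 20 → Tm = 64.9 + 41·(9 − 16.4)/20 = 49.7°C.
|ΔTm| = |53.0 − 49.7| = 3.3°C, ≤ 5.4°C.

|ΔTm| = 3.3°C; the pair is acceptable.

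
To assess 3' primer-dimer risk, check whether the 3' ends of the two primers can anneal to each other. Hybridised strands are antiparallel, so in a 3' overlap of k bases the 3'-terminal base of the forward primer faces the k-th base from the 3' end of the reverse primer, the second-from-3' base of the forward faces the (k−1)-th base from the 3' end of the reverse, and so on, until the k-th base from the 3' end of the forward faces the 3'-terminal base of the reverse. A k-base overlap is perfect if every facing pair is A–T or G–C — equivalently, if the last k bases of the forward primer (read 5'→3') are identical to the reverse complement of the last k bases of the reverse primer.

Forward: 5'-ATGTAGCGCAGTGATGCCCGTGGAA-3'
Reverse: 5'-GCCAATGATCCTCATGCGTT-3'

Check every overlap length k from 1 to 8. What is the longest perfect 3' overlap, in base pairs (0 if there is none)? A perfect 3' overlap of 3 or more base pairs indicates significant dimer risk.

Last 8 bases (5'→3') — forward …CCGTGGAA, reverse …CATGCGTT.
Reverse complement of the reverse primer's last 8 bases: AACGCATG; its first k bases are the reverse complement of the reverse primer's last k bases, so a perfect k-base overlap needs the forward primer's last k bases to equal them.
Comparing (forward last k vs required): k=1: A vs A ✓; k=2: AA vs AA ✓; k=3: GAA vs AAC ✗; k=4: GGAA vs AACG ✗; k=5: TGGAA vs AACGC ✗; k=6: GTGGAA vs AACGCA ✗; k=7: CGTGGAA vs AACGCAT ✗; k=8: CCGTGGAA vs AACGCATG ✗.
Perfect overlaps at k = 1, 2; the largest is 2.

Longest perfect overlap: 2 complementary base pairs; below the dimer-risk threshold (threshold 3).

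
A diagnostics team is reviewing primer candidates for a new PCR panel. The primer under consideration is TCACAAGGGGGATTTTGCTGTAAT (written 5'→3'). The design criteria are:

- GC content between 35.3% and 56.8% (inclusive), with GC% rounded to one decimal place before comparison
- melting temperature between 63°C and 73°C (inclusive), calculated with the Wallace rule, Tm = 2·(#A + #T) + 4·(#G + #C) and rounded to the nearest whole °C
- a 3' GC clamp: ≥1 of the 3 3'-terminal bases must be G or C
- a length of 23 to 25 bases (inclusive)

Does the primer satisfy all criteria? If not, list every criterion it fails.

Fails: GC clamp.

Base counts: A=6, T=8, G=7, C=3 (length 24).
GC content: GC 10/24 = 41.7% ✓
Tm: Tm = 2·14 + 4·10 = 68°C ✓
GC clamp: 3' end AAT has 0 G/C, need ≥1 ✗
length: length 24 ✓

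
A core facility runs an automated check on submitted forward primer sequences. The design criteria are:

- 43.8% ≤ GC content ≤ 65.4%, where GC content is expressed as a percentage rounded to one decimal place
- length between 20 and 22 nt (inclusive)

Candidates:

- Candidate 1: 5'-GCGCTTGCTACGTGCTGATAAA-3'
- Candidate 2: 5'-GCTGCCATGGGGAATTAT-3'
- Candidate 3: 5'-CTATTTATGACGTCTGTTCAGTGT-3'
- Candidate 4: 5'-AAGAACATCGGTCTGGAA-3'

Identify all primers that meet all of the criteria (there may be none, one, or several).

Candidate 1 (22 nt, A=5 T=6 G=6 C=5): GC 11/22 = 50.0% ✓; length 22 ✓ — passes.
Candidate 2 (18 nt, A=4 T=5 G=6 C=3): GC 9/18 = 50.0% ✓; length 18, outside 20–22 ✗ — fails.
Candidate 3 (24 nt, A=4 T=11 G=5 C=4): GC 9/24 = 37.5%, outside 43.8–65.4% ✗; length 24, outside 20–22 ✗ — fails.
Candidate 4 (18 nt, A=7 T=3 G=5 C=3): GC 8/18 = 44.4% ✓; length 18, outside 20–22 ✗ — fails.

Candidate 1 only.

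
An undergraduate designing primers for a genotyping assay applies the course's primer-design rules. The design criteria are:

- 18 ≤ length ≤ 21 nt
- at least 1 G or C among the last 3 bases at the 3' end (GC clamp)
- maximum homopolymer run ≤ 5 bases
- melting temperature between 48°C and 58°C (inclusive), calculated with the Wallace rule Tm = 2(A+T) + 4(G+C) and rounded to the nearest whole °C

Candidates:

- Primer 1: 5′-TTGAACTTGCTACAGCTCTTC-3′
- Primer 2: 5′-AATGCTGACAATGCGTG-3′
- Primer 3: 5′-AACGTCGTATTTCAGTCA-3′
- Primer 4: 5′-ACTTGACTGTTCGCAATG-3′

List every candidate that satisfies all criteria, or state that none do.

Primer 3 and Primer 4.

Primer 1 (21 nt, A=4 T=8 G=3 C=6): length 21 ✓; 3' end TTC has 1 G/C ✓; longest run = 2 ✓; Tm = 2·12 + 4·9 = 60°C, outside 48–58°C ✗ — fails.
Primer 2 (17 nt, A=5 T=4 G=5 C=3): length 17, outside 18–21 ✗; 3' end GTG has 2 G/C ✓; longest run = 2 ✓; Tm = 2·9 + 4·8 = 50°C ✓ — fails.
Primer 3 (18 nt, A=5 T=6 G=3 C=4): length 18 ✓; 3' end TCA has 1 G/C ✓; longest run = 3 ✓; Tm = 2·11 + 4·7 = 50°C ✓ — passes.
Primer 4 (18 nt, A=4 T=6 G=4 C=4): length 18 ✓; 3' end ATG has 1 G/C ✓; longest run = 2 ✓; Tm = 2·10 + 4·8 = 52°C ✓ — passes.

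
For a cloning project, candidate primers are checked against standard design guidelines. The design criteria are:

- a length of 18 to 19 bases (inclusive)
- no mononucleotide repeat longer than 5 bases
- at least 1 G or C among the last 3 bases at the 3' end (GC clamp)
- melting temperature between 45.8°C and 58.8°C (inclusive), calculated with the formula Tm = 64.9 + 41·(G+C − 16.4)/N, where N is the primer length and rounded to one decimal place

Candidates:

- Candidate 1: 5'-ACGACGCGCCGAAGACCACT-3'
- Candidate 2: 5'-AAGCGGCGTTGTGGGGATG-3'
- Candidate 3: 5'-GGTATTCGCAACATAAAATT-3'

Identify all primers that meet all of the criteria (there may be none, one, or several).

Candidate 2 only.

Candidate 1 (20 nt, A=6 T=1 G=5 C=8): length 20, outside 18–19 ✗; longest run = 2 ✓; 3' end ACT has 1 G/C ✓; Tm = 64.9 + 41·(13 − 16.4)/20 = 57.9°C ✓ — fails.
Candidate 2 (19 nt, A=3 T=4 G=10 C=2): length 19 ✓; longest run = 4 ✓; 3' end ATG has 1 G/C ✓; Tm = 64.9 + 41·(12 − 16.4)/19 = 55.4°C ✓ — passes.
Candidate 3 (20 nt, A=8 T=6 G=3 C=3): length 20, outside 18–19 ✗; longest run = 4 ✓; 3' end ATT has 0 G/C, need ≥1 ✗; Tm = 64.9 + 41·(6 − 16.4)/20 = 43.6°C, outside 45.8–58.8°C ✗ — fails.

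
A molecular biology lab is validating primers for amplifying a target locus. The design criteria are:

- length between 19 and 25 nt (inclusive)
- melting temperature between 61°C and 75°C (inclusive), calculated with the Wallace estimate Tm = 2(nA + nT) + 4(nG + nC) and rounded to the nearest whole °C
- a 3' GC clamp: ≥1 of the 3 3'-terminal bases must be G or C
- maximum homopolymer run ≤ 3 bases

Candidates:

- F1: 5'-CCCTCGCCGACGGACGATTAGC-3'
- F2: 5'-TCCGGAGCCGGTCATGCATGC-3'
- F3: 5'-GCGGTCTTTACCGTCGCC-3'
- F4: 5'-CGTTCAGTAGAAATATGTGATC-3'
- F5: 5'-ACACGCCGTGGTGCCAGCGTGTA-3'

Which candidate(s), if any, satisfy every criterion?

F1 (22 nt, A=4 T=3 G=6 C=9): length 22 ✓; Tm = 2·7 + 4·15 = 74°C ✓; 3' end AGC has 2 G/C ✓; longest run = 3 ✓ — passes.
F2 (21 nt, A=3 T=4 G=7 C=7): length 21 ✓; Tm = 2·7 + 4·14 = 70°C ✓; 3' end TGC has 2 G/C ✓; longest run = 2 ✓ — passes.
F3 (18 nt, A=1 T=5 G=5 C=7): length 18, outside 19–25 ✗; Tm = 2·6 + 4·12 = 60°C, outside 61–75°C ✗; 3' end GCC has 3 G/C ✓; longest run = 3 ✓ — fails.
F4 (22 nt, A=7 T=7 G=5 C=3): length 22 ✓; Tm = 2·14 + 4·8 = 60°C, outside 61–75°C ✗; 3' end ATC has 1 G/C ✓; longest run = 3 ✓ — fails.
F5 (23 nt, A=4 T=4 G=8 C=7): length 23 ✓; Tm = 2·8 + 4·15 = 76°C, outside 61–75°C ✗; 3' end GTA has 1 G/C ✓; longest run = 2 ✓ — fails.

F1 and F2.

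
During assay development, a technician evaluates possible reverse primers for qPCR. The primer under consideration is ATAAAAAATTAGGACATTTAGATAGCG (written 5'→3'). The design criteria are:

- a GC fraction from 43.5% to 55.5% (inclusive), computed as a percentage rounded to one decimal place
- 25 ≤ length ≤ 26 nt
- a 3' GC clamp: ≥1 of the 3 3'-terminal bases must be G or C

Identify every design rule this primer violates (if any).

Base counts: A=13, T=7, G=5, C=2 (length 27).
GC content: GC 7/27 = 25.9%, outside 43.5–55.5% ✗
length: length 27, outside 25–26 ✗
GC clamp: 3' end GCG has 3 G/C ✓

Fails: GC content, length.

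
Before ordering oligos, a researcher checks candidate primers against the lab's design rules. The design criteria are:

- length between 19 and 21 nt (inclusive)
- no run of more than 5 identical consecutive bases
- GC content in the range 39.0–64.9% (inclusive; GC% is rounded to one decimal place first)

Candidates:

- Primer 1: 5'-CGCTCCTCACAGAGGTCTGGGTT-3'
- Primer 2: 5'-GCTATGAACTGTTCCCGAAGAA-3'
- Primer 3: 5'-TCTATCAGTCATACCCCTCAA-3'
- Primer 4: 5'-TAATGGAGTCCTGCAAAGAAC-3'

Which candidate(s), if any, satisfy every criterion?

Primer 3 and Primer 4.

Primer 1 (23 nt, A=3 T=6 G=7 C=7): length 23, outside 19–21 ✗; longest run = 3 ✓; GC 14/23 = 60.9% ✓ — fails.
Primer 2 (22 nt, A=7 T=5 G=5 C=5): length 22, outside 19–21 ✗; longest run = 3 ✓; GC 10/22 = 45.5% ✓ — fails.
Primer 3 (21 nt, A=6 T=6 G=1 C=8): length 21 ✓; longest run = 4 ✓; GC 9/21 = 42.9% ✓ — passes.
Primer 4 (21 nt, A=8 T=4 G=5 C=4): length 21 ✓; longest run = 3 ✓; GC 9/21 = 42.9% ✓ — passes.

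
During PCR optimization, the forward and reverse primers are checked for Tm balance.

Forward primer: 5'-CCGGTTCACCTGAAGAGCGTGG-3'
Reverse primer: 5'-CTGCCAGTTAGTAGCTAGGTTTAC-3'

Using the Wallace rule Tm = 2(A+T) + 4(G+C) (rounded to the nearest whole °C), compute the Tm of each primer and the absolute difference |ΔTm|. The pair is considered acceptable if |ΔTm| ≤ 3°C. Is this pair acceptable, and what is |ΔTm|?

|ΔTm| = 2°C; the pair is acceptable.

Forward: A=4 T=4 G=8 C=6 → Tm = 2·8 + 4·14 = 72°C.
Reverse: A=5 T=8 G=6 C=5 → Tm = 2·13 + 4·11 = 70°C.
|ΔTm| = |72 − 70| = 2°C, ≤ 3°C.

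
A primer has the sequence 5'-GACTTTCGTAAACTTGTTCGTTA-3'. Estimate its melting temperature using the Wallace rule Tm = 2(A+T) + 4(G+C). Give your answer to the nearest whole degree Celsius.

Base counts: A=5, T=10, G=4, C=4 (length 23).
Tm = 2·(5+10) + 4·(4+4) = 2·15 + 4·8 = 30 + 32 = 62°C.

62°C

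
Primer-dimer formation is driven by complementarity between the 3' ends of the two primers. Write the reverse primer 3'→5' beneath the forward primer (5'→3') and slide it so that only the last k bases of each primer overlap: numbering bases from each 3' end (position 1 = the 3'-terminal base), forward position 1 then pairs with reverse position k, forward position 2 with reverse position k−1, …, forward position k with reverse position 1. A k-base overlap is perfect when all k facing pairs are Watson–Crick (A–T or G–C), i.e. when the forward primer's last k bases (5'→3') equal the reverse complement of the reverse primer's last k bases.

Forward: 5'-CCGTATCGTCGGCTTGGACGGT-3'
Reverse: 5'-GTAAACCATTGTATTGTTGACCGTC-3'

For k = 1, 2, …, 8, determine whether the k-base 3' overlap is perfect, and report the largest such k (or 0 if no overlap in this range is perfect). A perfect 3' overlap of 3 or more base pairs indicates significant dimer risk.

Longest perfect overlap: 6 complementary base pairs; significant dimer risk (threshold 3).

Last 8 bases (5'→3') — forward …TGGACGGT, reverse …TGACCGTC.
Reverse complement of the reverse primer's last 8 bases: GACGGTCA; its first k bases are the reverse complement of the reverse primer's last k bases, so a perfect k-base overlap needs the forward primer's last k bases to equal them.
Comparing (forward last k vs required): k=1: T vs G ✗; k=2: GT vs GA ✗; k=3: GGT vs GAC ✗; k=4: CGGT vs GACG ✗; k=5: ACGGT vs GACGG ✗; k=6: GACGGT vs GACGGT ✓; k=7: GGACGGT vs GACGGTC ✗; k=8: TGGACGGT vs GACGGTCA ✗.
Only k = 6 is perfect, so the longest perfect 3' overlap is 6.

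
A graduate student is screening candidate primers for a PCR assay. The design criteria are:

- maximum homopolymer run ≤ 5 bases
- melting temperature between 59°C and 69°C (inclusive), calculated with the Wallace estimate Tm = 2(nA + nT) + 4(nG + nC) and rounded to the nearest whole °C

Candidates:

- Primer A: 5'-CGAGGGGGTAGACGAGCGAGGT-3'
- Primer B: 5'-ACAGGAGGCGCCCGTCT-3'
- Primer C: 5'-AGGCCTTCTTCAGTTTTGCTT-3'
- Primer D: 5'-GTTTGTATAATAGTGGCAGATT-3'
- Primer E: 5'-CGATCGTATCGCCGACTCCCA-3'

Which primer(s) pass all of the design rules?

Primer A (22 nt, A=5 T=2 G=12 C=3): longest run = 5 ✓; Tm = 2·7 + 4·15 = 74°C, outside 59–69°C ✗ — fails.
Primer B (17 nt, A=3 T=2 G=6 C=6): longest run = 3 ✓; Tm = 2·5 + 4·12 = 58°C, outside 59–69°C ✗ — fails.
Primer C (21 nt, A=2 T=10 G=4 C=5): longest run = 4 ✓; Tm = 2·12 + 4·9 = 60°C ✓ — passes.
Primer D (22 nt, A=6 T=9 G=6 C=1): longest run = 3 ✓; Tm = 2·15 + 4·7 = 58°C, outside 59–69°C ✗ — fails.
Primer E (21 nt, A=4 T=4 G=4 C=9): longest run = 3 ✓; Tm = 2·8 + 4·13 = 68°C ✓ — passes.

Primer C and Primer E.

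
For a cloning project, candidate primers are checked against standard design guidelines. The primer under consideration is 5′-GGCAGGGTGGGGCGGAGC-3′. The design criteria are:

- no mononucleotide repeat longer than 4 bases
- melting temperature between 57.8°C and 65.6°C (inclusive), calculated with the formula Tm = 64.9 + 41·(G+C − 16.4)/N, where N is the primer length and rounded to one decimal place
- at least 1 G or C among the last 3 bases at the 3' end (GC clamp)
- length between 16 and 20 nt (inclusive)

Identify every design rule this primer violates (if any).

Base counts: A=2, T=1, G=12, C=3 (length 18).
homopolymer run: longest run = 4 ✓
Tm: Tm = 64.9 + 41·(15 − 16.4)/18 = 61.7°C ✓
GC clamp: 3' end AGC has 2 G/C ✓
length: length 18 ✓

Meets all criteria.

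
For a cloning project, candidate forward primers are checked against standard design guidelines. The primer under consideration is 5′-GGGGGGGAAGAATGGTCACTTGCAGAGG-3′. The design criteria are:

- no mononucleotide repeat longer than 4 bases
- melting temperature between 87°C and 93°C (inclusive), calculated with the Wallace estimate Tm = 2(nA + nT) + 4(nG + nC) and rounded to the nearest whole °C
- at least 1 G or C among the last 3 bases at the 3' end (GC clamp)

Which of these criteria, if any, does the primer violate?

Base counts: A=7, T=4, G=14, C=3 (length 28).
homopolymer run: longest run = 7, exceeds 4 ✗
Tm: Tm = 2·11 + 4·17 = 90°C ✓
GC clamp: 3' end AGG has 2 G/C ✓

Fails: homopolymer run.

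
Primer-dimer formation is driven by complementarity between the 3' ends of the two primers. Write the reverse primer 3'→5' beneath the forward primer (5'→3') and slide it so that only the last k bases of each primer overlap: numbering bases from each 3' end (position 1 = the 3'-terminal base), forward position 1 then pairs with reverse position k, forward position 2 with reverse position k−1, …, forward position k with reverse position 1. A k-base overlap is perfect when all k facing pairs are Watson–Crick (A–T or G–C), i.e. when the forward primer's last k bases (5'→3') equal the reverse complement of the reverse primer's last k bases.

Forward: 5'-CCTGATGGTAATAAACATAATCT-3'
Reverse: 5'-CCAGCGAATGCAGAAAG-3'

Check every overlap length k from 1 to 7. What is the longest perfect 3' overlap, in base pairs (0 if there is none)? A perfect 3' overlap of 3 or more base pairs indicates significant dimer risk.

Last 7 bases (5'→3') — forward …ATAATCT, reverse …CAGAAAG.
Reverse complement of the reverse primer's last 7 bases: CTTTCTG; its first k bases are the reverse complement of the reverse primer's last k bases, so a perfect k-base overlap needs the forward primer's last k bases to equal them.
Comparing (forward last k vs required): k=1: T vs C ✗; k=2: CT vs CT ✓; k=3: TCT vs CTT ✗; k=4: ATCT vs CTTT ✗; k=5: AATCT vs CTTTC ✗; k=6: TAATCT vs CTTTCT ✗; k=7: ATAATCT vs CTTTCTG ✗.
Only k = 2 is perfect, so the longest perfect 3' overlap is 2.

Longest perfect overlap: 2 complementary base pairs; below the dimer-risk threshold (threshold 3).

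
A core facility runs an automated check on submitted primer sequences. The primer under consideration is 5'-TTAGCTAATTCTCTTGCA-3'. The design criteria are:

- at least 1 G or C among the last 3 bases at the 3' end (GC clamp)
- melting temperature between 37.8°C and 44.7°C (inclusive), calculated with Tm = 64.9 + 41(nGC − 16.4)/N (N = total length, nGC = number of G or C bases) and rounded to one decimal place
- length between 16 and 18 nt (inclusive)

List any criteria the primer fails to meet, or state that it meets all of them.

Meets all criteria.

Base counts: A=4, T=8, G=2, C=4 (length 18).
GC clamp: 3' end GCA has 2 G/C ✓
Tm: Tm = 64.9 + 41·(6 − 16.4)/18 = 41.2°C ✓
length: length 18 ✓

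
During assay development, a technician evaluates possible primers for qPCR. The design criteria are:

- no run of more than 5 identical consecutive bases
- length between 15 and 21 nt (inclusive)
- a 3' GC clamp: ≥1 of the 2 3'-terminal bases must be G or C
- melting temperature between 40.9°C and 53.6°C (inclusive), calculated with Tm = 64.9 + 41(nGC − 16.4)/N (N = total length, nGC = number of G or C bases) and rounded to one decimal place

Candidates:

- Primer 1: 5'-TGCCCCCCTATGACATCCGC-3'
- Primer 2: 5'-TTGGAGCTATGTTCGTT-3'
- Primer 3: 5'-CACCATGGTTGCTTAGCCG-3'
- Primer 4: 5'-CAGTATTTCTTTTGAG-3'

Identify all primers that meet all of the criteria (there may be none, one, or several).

Primer 1 (20 nt, A=3 T=4 G=3 C=10): longest run = 6, exceeds 5 ✗; length 20 ✓; 3' end GC has 2 G/C ✓; Tm = 64.9 + 41·(13 − 16.4)/20 = 57.9°C, outside 40.9–53.6°C ✗ — fails.
Primer 2 (17 nt, A=2 T=8 G=5 C=2): longest run = 2 ✓; length 17 ✓; 3' end TT has 0 G/C, need ≥1 ✗; Tm = 64.9 + 41·(7 − 16.4)/17 = 42.2°C ✓ — fails.
Primer 3 (19 nt, A=3 T=5 G=5 C=6): longest run = 2 ✓; length 19 ✓; 3' end CG has 2 G/C ✓; Tm = 64.9 + 41·(11 − 16.4)/19 = 53.2°C ✓ — passes.
Primer 4 (16 nt, A=3 T=8 G=3 C=2): longest run = 4 ✓; length 16 ✓; 3' end AG has 1 G/C ✓; Tm = 64.9 + 41·(5 − 16.4)/16 = 35.7°C, outside 40.9–53.6°C ✗ — fails.

Primer 3 only.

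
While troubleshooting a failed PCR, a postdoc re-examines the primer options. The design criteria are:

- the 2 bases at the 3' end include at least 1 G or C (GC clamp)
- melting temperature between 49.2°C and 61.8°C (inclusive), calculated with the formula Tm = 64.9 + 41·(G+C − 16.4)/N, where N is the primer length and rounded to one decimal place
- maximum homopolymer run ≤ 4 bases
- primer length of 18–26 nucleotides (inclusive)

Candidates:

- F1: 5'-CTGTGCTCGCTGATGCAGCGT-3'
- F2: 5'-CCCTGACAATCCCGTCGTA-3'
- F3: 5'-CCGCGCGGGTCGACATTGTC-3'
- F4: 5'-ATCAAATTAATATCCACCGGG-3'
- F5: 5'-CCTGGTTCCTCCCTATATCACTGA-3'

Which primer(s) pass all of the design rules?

F1 (21 nt, A=2 T=6 G=7 C=6): 3' end GT has 1 G/C ✓; Tm = 64.9 + 41·(13 − 16.4)/21 = 58.3°C ✓; longest run = 1 ✓; length 21 ✓ — passes.
F2 (19 nt, A=4 T=4 G=3 C=8): 3' end TA has 0 G/C, need ≥1 ✗; Tm = 64.9 + 41·(11 − 16.4)/19 = 53.2°C ✓; longest run = 3 ✓; length 19 ✓ — fails.
F3 (20 nt, A=2 T=4 G=7 C=7): 3' end TC has 1 G/C ✓; Tm = 64.9 + 41·(14 − 16.4)/20 = 60.0°C ✓; longest run = 3 ✓; length 20 ✓ — passes.
F4 (21 nt, A=8 T=5 G=3 C=5): 3' end GG has 2 G/C ✓; Tm = 64.9 + 41·(8 − 16.4)/21 = 48.5°C, outside 49.2–61.8°C ✗; longest run = 3 ✓; length 21 ✓ — fails.
F5 (24 nt, A=4 T=8 G=3 C=9): 3' end GA has 1 G/C ✓; Tm = 64.9 + 41·(12 − 16.4)/24 = 57.4°C ✓; longest run = 3 ✓; length 24 ✓ — passes.

F1, F3 and F5.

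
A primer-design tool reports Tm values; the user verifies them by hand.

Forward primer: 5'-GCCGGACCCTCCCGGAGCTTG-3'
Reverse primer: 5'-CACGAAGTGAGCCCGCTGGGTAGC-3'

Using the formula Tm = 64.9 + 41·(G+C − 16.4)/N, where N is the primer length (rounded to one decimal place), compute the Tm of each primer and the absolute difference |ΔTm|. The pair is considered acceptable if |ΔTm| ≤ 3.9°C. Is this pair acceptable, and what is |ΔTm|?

Forward: G+C = 16, N = 21 → Tm = 64.9 + 41·(16 − 16.4)/21 = 64.1°C.
Reverse: G+C = 16, N = 24 → Tm = 64.9 + 41·(16 − 16.4)/24 = 64.2°C.
|ΔTm| = |64.1 − 64.2| = 0.1°C, ≤ 3.9°C.

|ΔTm| = 0.1°C; the pair is acceptable.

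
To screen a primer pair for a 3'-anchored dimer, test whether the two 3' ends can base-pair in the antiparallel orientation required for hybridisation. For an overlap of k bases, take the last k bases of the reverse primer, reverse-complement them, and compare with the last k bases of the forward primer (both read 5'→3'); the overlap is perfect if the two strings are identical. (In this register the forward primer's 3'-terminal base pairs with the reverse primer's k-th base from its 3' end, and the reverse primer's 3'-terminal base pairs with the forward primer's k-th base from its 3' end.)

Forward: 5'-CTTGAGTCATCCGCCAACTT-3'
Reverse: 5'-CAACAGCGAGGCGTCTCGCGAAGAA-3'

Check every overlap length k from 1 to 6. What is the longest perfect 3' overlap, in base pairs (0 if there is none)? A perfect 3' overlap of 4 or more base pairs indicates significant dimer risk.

Last 6 bases (5'→3') — forward …CAACTT, reverse …GAAGAA.
Reverse complement of the reverse primer's last 6 bases: TTCTTC; its first k bases are the reverse complement of the reverse primer's last k bases, so a perfect k-base overlap needs the forward primer's last k bases to equal them.
Comparing (forward last k vs required): k=1: T vs T ✓; k=2: TT vs TT ✓; k=3: CTT vs TTC ✗; k=4: ACTT vs TTCT ✗; k=5: AACTT vs TTCTT ✗; k=6: CAACTT vs TTCTTC ✗.
Perfect overlaps at k = 1, 2; the largest is 2.

Longest perfect overlap: 2 complementary base pairs; below the dimer-risk threshold (threshold 4).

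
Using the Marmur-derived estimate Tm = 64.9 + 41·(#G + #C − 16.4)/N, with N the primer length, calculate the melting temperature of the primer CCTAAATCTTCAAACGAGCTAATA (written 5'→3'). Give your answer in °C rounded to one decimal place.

Base counts: A=10, T=6, G=2, C=6; G+C = 8, N = 24.
Tm = 64.9 + 41·(8 − 16.4)/24 = 64.9 + -344.40/24 = 50.6°C.

50.6°C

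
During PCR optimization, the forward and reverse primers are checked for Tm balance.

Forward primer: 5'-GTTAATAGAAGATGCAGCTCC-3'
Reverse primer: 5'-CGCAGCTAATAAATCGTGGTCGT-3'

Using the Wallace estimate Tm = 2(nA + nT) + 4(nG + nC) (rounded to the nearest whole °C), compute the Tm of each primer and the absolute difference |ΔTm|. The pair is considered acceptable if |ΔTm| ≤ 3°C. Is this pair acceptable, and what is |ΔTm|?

|ΔTm| = 8°C; the pair is not acceptable.

Forward: A=7 T=5 G=5 C=4 → Tm = 2·12 + 4·9 = 60°C.
Reverse: A=6 T=6 G=6 C=5 → Tm = 2·12 + 4·11 = 68°C.
|ΔTm| = |60 − 68| = 8°C, > 3°C.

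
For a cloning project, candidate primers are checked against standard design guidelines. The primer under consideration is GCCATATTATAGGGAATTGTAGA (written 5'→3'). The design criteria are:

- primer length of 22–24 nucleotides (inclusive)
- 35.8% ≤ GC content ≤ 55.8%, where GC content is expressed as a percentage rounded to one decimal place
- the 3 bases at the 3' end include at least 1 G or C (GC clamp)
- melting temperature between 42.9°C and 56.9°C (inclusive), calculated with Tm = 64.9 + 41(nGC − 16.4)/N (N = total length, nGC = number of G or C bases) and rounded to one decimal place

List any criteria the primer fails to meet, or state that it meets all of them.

Fails: GC content.

Base counts: A=8, T=7, G=6, C=2 (length 23).
length: length 23 ✓
GC content: GC 8/23 = 34.8%, outside 35.8–55.8% ✗
GC clamp: 3' end AGA has 1 G/C ✓
Tm: Tm = 64.9 + 41·(8 − 16.4)/23 = 49.9°C ✓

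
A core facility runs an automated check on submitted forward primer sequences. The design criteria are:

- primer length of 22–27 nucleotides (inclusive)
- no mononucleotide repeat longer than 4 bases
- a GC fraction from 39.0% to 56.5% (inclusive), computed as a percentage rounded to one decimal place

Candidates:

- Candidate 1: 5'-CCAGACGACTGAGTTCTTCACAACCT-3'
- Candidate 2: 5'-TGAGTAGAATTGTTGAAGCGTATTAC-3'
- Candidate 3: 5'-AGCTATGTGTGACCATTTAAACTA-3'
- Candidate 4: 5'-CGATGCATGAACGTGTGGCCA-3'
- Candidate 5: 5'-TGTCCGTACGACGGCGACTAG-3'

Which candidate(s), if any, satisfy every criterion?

Candidate 1 only.

Candidate 1 (26 nt, A=7 T=6 G=4 C=9): length 26 ✓; longest run = 2 ✓; GC 13/26 = 50.0% ✓ — passes.
Candidate 2 (26 nt, A=8 T=9 G=7 C=2): length 26 ✓; longest run = 2 ✓; GC 9/26 = 34.6%, outside 39.0–56.5% ✗ — fails.
Candidate 3 (24 nt, A=8 T=8 G=4 C=4): length 24 ✓; longest run = 3 ✓; GC 8/24 = 33.3%, outside 39.0–56.5% ✗ — fails.
Candidate 4 (21 nt, A=5 T=4 G=7 C=5): length 21, outside 22–27 ✗; longest run = 2 ✓; GC 12/21 = 57.1%, outside 39.0–56.5% ✗ — fails.
Candidate 5 (21 nt, A=4 T=4 G=7 C=6): length 21, outside 22–27 ✗; longest run = 2 ✓; GC 13/21 = 61.9%, outside 39.0–56.5% ✗ — fails.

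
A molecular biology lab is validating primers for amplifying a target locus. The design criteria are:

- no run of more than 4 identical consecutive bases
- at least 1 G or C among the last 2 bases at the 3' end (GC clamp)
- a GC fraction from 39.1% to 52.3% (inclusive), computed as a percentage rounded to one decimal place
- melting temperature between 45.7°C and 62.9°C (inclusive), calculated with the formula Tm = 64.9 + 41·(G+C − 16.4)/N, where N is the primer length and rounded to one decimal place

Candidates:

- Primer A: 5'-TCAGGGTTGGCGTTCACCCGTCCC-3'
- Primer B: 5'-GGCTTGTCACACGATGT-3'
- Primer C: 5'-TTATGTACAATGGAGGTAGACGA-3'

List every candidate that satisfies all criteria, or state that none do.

Primer A (24 nt, A=2 T=6 G=7 C=9): longest run = 3 ✓; 3' end CC has 2 G/C ✓; GC 16/24 = 66.7%, outside 39.1–52.3% ✗; Tm = 64.9 + 41·(16 − 16.4)/24 = 64.2°C, outside 45.7–62.9°C ✗ — fails.
Primer B (17 nt, A=3 T=5 G=5 C=4): longest run = 2 ✓; 3' end GT has 1 G/C ✓; GC 9/17 = 52.9%, outside 39.1–52.3% ✗; Tm = 64.9 + 41·(9 − 16.4)/17 = 47.1°C ✓ — fails.
Primer C (23 nt, A=8 T=6 G=7 C=2): longest run = 2 ✓; 3' end GA has 1 G/C ✓; GC 9/23 = 39.1% ✓; Tm = 64.9 + 41·(9 − 16.4)/23 = 51.7°C ✓ — passes.

Primer C only.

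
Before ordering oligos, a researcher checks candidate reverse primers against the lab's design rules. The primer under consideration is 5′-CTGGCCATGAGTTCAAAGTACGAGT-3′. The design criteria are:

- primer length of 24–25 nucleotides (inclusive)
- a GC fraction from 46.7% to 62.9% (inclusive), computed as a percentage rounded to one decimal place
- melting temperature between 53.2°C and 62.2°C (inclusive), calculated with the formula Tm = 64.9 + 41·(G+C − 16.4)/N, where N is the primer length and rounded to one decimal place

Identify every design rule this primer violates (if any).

Base counts: A=7, T=6, G=7, C=5 (length 25).
length: length 25 ✓
GC content: GC 12/25 = 48.0% ✓
Tm: Tm = 64.9 + 41·(12 − 16.4)/25 = 57.7°C ✓

Meets all criteria.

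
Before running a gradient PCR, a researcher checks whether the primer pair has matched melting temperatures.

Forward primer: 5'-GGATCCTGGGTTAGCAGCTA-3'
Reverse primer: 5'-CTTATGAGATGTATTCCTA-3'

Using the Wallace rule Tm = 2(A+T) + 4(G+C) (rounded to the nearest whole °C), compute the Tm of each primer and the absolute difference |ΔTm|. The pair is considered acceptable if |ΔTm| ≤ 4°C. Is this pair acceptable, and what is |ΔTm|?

|ΔTm| = 12°C; the pair is not acceptable.

Forward: A=4 T=5 G=7 C=4 → Tm = 2·9 + 4·11 = 62°C.
Reverse: A=5 T=8 G=3 C=3 → Tm = 2·13 + 4·6 = 50°C.
|ΔTm| = |62 − 50| = 12°C, > 4°C.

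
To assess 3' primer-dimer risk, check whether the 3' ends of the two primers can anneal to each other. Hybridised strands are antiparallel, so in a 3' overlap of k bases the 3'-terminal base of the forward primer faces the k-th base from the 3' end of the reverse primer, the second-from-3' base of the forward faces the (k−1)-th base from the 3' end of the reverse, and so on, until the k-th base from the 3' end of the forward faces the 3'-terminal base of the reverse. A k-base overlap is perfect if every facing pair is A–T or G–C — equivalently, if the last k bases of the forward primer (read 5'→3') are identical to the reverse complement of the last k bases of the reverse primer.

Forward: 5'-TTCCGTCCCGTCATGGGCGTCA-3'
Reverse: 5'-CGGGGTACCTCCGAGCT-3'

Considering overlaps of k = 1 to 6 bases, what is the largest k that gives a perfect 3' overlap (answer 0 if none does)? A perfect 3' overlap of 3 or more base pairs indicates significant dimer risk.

Last 6 bases (5'→3') — forward …GCGTCA, reverse …CGAGCT.
Reverse complement of the reverse primer's last 6 bases: AGCTCG; its first k bases are the reverse complement of the reverse primer's last k bases, so a perfect k-base overlap needs the forward primer's last k bases to equal them.
Comparing (forward last k vs required): k=1: A vs A ✓; k=2: CA vs AG ✗; k=3: TCA vs AGC ✗; k=4: GTCA vs AGCT ✗; k=5: CGTCA vs AGCTC ✗; k=6: GCGTCA vs AGCTCG ✗.
Only k = 1 is perfect, so the longest perfect 3' overlap is 1.

Longest perfect overlap: 1 complementary base pair; below the dimer-risk threshold (threshold 3).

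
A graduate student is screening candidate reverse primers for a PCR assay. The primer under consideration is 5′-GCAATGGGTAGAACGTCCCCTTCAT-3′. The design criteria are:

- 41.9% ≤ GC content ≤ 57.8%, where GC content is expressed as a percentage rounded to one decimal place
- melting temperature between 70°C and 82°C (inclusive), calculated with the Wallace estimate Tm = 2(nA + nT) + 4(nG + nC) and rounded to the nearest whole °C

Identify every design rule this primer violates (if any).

Base counts: A=6, T=6, G=6, C=7 (length 25).
GC content: GC 13/25 = 52.0% ✓
Tm: Tm = 2·12 + 4·13 = 76°C ✓

Meets all criteria.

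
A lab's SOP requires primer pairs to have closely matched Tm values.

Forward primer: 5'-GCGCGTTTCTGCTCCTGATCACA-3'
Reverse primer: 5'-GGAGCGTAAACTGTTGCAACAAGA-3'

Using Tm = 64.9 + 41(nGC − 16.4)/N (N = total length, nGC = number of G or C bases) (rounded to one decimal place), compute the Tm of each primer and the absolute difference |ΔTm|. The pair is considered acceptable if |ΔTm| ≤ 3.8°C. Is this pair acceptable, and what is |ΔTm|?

|ΔTm| = 3.1°C; the pair is acceptable.

Forward: G+C = 13, N = 23 → Tm = 64.9 + 41·(13 − 16.4)/23 = 58.8°C.
Reverse: G+C = 11, N = 24 → Tm = 64.9 + 41·(11 − 16.4)/24 = 55.7°C.
|ΔTm| = |58.8 − 55.7| = 3.1°C, ≤ 3.8°C.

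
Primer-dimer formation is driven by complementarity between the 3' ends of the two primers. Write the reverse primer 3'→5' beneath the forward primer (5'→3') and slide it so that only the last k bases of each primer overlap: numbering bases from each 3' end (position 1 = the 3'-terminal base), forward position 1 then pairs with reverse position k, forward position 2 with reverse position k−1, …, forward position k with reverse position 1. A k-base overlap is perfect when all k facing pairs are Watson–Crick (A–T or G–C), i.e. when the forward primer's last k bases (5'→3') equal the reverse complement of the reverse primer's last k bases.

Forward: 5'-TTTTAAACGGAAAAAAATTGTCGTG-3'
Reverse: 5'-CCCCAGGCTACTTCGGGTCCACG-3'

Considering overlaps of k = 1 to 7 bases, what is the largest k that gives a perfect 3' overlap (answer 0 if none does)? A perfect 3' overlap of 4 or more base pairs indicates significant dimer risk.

Last 7 bases (5'→3') — forward …TGTCGTG, reverse …GTCCACG.
Reverse complement of the reverse primer's last 7 bases: CGTGGAC; its first k bases are the reverse complement of the reverse primer's last k bases, so a perfect k-base overlap needs the forward primer's last k bases to equal them.
Comparing (forward last k vs required): k=1: G vs C ✗; k=2: TG vs CG ✗; k=3: GTG vs CGT ✗; k=4: CGTG vs CGTG ✓; k=5: TCGTG vs CGTGG ✗; k=6: GTCGTG vs CGTGGA ✗; k=7: TGTCGTG vs CGTGGAC ✗.
Only k = 4 is perfect, so the longest perfect 3' overlap is 4.

Longest perfect overlap: 4 complementary base pairs; significant dimer risk (threshold 4).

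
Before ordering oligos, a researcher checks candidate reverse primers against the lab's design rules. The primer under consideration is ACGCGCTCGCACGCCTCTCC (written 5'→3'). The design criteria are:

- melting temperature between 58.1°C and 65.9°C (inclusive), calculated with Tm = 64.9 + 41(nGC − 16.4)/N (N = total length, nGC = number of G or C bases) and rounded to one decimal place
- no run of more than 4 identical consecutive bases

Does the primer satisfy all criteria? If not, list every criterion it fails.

Meets all criteria.

Base counts: A=2, T=3, G=4, C=11 (length 20).
Tm: Tm = 64.9 + 41·(15 − 16.4)/20 = 62.0°C ✓
homopolymer run: longest run = 2 ✓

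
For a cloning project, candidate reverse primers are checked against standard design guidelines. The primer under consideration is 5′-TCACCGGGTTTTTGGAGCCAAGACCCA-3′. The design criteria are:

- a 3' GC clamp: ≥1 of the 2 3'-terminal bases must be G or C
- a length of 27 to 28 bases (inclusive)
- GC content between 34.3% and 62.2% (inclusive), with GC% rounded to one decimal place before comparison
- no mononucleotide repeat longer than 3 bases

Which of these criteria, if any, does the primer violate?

Fails: homopolymer run.

Base counts: A=6, T=6, G=7, C=8 (length 27).
GC clamp: 3' end CA has 1 G/C ✓
length: length 27 ✓
GC content: GC 15/27 = 55.6% ✓
homopolymer run: longest run = 5, exceeds 3 ✗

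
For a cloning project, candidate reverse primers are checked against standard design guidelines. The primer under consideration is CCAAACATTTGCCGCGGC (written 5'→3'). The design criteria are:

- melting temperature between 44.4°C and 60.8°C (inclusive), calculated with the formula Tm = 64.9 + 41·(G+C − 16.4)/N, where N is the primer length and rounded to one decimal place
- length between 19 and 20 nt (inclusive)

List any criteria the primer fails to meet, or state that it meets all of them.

Base counts: A=4, T=3, G=4, C=7 (length 18).
Tm: Tm = 64.9 + 41·(11 − 16.4)/18 = 52.6°C ✓
length: length 18, outside 19–20 ✗

Fails: length.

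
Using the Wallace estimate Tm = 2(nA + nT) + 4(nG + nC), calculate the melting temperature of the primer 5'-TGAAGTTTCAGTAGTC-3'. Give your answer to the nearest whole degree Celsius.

44°C

Base counts: A=4, T=6, G=4, C=2 (length 16).
Tm = 2·(4+6) + 4·(4+2) = 2·10 + 4·6 = 20 + 24 = 44°C.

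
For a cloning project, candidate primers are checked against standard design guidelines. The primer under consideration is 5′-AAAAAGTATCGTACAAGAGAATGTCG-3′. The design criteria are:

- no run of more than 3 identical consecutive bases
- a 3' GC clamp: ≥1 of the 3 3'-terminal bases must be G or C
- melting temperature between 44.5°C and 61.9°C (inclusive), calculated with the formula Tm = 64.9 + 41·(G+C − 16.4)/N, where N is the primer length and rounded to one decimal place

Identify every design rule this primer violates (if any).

Fails: homopolymer run.

Base counts: A=12, T=5, G=6, C=3 (length 26).
homopolymer run: longest run = 5, exceeds 3 ✗
GC clamp: 3' end TCG has 2 G/C ✓
Tm: Tm = 64.9 + 41·(9 − 16.4)/26 = 53.2°C ✓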